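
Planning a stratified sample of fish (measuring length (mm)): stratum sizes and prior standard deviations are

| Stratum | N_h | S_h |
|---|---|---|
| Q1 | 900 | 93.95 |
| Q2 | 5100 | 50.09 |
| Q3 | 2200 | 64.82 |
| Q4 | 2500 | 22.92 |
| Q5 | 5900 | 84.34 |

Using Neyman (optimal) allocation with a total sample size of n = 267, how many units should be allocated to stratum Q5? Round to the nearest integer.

Neyman allocation: n_h = n · N_h S_h / Σ N_i S_i, with n = 267.
  stratum Q1: N_h·S_h = 900·93.95 = 84555.00
  stratum Q2: N_h·S_h = 5100·50.09 = 255459.00
  stratum Q3: N_h·S_h = 2200·64.82 = 142604.00
  stratum Q4: N_h·S_h = 2500·22.92 = 57300.00
  stratum Q5: N_h·S_h = 5900·84.34 = 497606.00
Σ N_h S_h = 1037524.00
n for stratum Q5 = 267·497606.00/1037524.00 = 128.056 → 128

128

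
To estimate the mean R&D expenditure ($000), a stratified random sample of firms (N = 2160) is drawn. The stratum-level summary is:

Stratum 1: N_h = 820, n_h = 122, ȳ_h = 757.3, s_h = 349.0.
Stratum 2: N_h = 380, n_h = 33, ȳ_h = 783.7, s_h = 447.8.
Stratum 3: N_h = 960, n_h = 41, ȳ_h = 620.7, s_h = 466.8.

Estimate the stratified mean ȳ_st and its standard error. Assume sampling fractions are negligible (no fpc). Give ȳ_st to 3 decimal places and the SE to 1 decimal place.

ȳ_st ≈ 701.233, SE ≈ 37.2

ȳ_st = Σ W_h ȳ_h = (820·757.3 + 380·783.7 + 960·620.7)/2160 = 701.23333
V̂(ȳ_st) = Σ W_h² s_h²/n_h, with W_h = N_h/N and N = 2160:
  stratum 1: (820/2160)²·349.0²/122 = 143.884
  stratum 2: (380/2160)²·447.8²/33 = 188.068
  stratum 3: (960/2160)²·466.8²/41 = 1049.82
V̂(ȳ_st) = 1381.77
SE(ȳ_st) = √1381.77 = 37.1721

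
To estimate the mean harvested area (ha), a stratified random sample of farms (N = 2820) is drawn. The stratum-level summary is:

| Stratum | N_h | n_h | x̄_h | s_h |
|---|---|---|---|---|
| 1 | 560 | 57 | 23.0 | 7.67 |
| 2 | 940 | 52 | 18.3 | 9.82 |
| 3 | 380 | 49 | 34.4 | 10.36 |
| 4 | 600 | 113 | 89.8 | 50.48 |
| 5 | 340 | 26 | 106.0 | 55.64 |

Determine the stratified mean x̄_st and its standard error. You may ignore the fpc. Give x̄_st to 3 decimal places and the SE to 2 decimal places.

x̄_st = Σ W_h x̄_h = (560·23.0 + 940·18.3 + 380·34.4 + 600·89.8 + 340·106.0)/2820 = 47.18936
V̂(x̄_st) = Σ W_h² s_h²/n_h, with W_h = N_h/N and N = 2820:
  stratum 1: (560/2820)²·7.67²/57 = 0.0406999
  stratum 2: (940/2820)²·9.82²/52 = 0.206052
  stratum 3: (380/2820)²·10.36²/49 = 0.0397734
  stratum 4: (600/2820)²·50.48²/113 = 1.02086
  stratum 5: (340/2820)²·55.64²/26 = 1.73085
V̂(x̄_st) = 3.03824
SE(x̄_st) = √3.03824 = 1.74305

x̄_st ≈ 47.189, SE ≈ 1.74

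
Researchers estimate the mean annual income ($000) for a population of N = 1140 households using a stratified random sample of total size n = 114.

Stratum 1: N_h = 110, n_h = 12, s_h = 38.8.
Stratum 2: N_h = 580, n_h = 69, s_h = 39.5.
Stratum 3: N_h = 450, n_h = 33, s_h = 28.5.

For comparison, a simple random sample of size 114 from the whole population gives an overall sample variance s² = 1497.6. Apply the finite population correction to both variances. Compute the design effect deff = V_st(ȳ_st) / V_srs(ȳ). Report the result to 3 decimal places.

deff ≈ 0.825

V̂(ȳ_st) = Σ W_h² (1 − n_h/N_h) s_h²/n_h, with W_h = N_h/N and N = 1140:
  stratum 1: (110/1140)²·(1 − 12/110)·38.8²/12 = 1.04062
  stratum 2: (580/1140)²·(1 − 69/580)·39.5²/69 = 5.15685
  stratum 3: (450/1140)²·(1 − 33/450)·28.5²/33 = 3.55398
V_st = 9.75144
V_srs = (1 − 114/1140)·1497.6/114 = 11.8232
deff = V_st / V_srs = 9.75144/11.8232 = 0.8248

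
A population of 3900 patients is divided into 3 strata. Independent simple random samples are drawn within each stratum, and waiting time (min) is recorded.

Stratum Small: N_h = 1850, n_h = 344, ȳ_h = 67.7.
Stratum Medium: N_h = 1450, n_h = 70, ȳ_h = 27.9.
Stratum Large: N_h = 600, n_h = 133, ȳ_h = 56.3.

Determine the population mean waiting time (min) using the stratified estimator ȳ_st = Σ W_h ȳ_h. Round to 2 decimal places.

ȳ_st ≈ 51.15

N = Σ N_h = 3900. Stratum weights W_h = N_h/N.
ȳ_st = (1850·67.7 + 1450·27.9 + 600·56.3) / 3900 = 51.1487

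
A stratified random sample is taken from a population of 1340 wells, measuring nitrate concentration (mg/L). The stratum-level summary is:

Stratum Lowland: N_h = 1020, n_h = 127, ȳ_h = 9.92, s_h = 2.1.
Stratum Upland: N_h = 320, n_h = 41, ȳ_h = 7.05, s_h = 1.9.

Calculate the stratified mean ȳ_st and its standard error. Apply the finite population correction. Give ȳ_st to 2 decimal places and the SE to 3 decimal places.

ȳ_st = Σ W_h ȳ_h = (1020·9.92 + 320·7.05)/1340 = 9.23463
V̂(ȳ_st) = Σ W_h² (1 − n_h/N_h) s_h²/n_h, with W_h = N_h/N and N = 1340:
  stratum Lowland: (1020/1340)²·(1 − 127/1020)·2.1²/127 = 0.0176148
  stratum Upland: (320/1340)²·(1 − 41/320)·1.9²/41 = 0.00437792
V̂(ȳ_st) = 0.0219927
SE(ȳ_st) = √0.0219927 = 0.148299

ȳ_st ≈ 9.23, SE ≈ 0.148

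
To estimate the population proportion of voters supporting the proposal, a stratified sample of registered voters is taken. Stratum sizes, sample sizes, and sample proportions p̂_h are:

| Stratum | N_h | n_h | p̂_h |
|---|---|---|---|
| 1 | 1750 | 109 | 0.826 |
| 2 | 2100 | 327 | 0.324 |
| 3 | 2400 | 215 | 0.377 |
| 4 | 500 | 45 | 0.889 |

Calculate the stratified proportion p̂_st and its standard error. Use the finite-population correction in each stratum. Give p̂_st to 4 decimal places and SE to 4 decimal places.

p̂_st ≈ 0.5148, SE ≈ 0.0166

N = 6750; stratum weights W_h = N_h/N.
p̂_st = Σ W_h p̂_h = (1750·0.826 + 2100·0.324 + 2400·0.377 + 500·0.889)/6750 = 0.51484
V̂(p̂_st) = Σ W_h² (1 − n_h/N_h) p̂_h(1−p̂_h)/(n_h−1):
  stratum 1: (1750/6750)²·(1 − 109/1750)·0.826·0.174/108 = 8.38773e-05
  stratum 2: (2100/6750)²·(1 − 327/2100)·0.324·0.676/326 = 5.49028e-05
  stratum 3: (2400/6750)²·(1 − 215/2400)·0.377·0.623/214 = 0.00012632
  stratum 4: (500/6750)²·(1 − 45/500)·0.889·0.111/44 = 1.11981e-05
V̂(p̂_st) = 0.000276298; SE = √V̂ = 0.0166222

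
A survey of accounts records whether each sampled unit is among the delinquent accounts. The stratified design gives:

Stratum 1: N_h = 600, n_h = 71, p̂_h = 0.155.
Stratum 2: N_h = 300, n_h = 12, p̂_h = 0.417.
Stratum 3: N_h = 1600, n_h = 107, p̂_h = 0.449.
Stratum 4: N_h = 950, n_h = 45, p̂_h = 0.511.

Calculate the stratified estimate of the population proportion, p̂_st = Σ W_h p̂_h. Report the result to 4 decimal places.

p̂_st ≈ 0.4122

N = 3450; stratum weights W_h = N_h/N.
p̂_st = Σ W_h p̂_h = (600·0.155 + 300·0.417 + 1600·0.449 + 950·0.511)/3450 = 0.41216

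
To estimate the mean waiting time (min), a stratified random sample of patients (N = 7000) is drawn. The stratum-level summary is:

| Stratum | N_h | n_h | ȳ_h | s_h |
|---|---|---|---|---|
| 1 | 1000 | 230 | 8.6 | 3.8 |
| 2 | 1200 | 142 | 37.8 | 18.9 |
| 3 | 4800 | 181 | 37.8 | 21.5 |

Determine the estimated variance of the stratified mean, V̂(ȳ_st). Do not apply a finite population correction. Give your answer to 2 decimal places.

V̂(ȳ_st) ≈ 1.28

V̂(ȳ_st) = Σ W_h² s_h²/n_h, with W_h = N_h/N and N = 7000:
  stratum 1: (1000/7000)²·3.8²/230 = 0.00128128
  stratum 2: (1200/7000)²·18.9²/142 = 0.0739268
  stratum 3: (4800/7000)²·21.5²/181 = 1.20084
V̂(ȳ_st) = 1.27605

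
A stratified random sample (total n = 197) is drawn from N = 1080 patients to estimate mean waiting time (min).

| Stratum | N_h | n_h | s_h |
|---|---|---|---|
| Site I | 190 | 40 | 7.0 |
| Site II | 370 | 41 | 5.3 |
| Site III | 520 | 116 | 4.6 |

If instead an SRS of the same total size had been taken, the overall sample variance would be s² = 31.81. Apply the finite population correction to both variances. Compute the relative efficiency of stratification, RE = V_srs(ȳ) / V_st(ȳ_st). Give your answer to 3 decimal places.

V̂(ȳ_st) = Σ W_h² (1 − n_h/N_h) s_h²/n_h, with W_h = N_h/N and N = 1080:
  stratum Site I: (190/1080)²·(1 − 40/190)·7.0²/40 = 0.0299318
  stratum Site II: (370/1080)²·(1 − 41/370)·5.3²/41 = 0.071502
  stratum Site III: (520/1080)²·(1 − 116/520)·4.6²/116 = 0.0328545
V_st = 0.134288
V_srs = (1 − 197/1080)·31.81/197 = 0.132018
Relative efficiency = V_srs / V_st = 0.132018/0.134288 = 0.9831

RE ≈ 0.983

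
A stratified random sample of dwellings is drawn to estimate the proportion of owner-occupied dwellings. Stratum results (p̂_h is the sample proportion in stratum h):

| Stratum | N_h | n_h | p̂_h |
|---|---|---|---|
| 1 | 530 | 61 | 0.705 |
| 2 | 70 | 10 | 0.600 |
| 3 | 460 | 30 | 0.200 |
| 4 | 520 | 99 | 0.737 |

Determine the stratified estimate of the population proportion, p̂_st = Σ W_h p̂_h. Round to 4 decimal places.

N = 1580; stratum weights W_h = N_h/N.
p̂_st = Σ W_h p̂_h = (530·0.705 + 70·0.600 + 460·0.200 + 520·0.737)/1580 = 0.56385

p̂_st ≈ 0.5639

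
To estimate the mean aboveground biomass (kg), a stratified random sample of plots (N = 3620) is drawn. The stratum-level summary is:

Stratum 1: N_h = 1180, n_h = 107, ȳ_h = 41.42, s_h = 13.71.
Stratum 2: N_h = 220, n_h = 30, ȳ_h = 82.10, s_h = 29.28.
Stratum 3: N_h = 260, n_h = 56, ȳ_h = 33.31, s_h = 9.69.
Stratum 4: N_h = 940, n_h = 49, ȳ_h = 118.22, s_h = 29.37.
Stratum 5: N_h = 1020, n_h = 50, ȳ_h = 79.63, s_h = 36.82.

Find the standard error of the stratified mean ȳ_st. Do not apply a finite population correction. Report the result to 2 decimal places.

SE(ȳ_st) ≈ 1.91

V̂(ȳ_st) = Σ W_h² s_h²/n_h, with W_h = N_h/N and N = 3620:
  stratum 1: (1180/3620)²·13.71²/107 = 0.186654
  stratum 2: (220/3620)²·29.28²/30 = 0.105548
  stratum 3: (260/3620)²·9.69²/56 = 0.00864946
  stratum 4: (940/3620)²·29.37²/49 = 1.187
  stratum 5: (1020/3620)²·36.82²/50 = 2.15269
V̂(ȳ_st) = 3.64054
SE(ȳ_st) = √3.64054 = 1.90802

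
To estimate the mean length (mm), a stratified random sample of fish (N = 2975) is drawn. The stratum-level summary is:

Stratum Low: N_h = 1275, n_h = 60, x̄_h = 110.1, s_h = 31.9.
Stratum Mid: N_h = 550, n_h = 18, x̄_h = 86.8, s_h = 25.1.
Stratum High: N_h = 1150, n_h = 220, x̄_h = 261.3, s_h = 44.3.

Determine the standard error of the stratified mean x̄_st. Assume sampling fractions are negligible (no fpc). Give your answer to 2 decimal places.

SE(x̄_st) ≈ 2.38

V̂(x̄_st) = Σ W_h² s_h²/n_h, with W_h = N_h/N and N = 2975:
  stratum Low: (1275/2975)²·31.9²/60 = 3.11513
  stratum Mid: (550/2975)²·25.1²/18 = 1.19626
  stratum High: (1150/2975)²·44.3²/220 = 1.33293
V̂(x̄_st) = 5.64432
SE(x̄_st) = √5.64432 = 2.37578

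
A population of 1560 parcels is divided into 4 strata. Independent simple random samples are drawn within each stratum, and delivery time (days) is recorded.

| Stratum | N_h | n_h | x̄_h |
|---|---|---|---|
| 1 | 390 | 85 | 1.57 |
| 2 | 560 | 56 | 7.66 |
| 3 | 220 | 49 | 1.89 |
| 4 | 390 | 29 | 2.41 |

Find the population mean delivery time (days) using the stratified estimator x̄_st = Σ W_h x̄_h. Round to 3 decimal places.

N = Σ N_h = 1560. Stratum weights W_h = N_h/N.
x̄_st = (390·1.57 + 560·7.66 + 220·1.89 + 390·2.41) / 1560 = 4.01128

x̄_st ≈ 4.011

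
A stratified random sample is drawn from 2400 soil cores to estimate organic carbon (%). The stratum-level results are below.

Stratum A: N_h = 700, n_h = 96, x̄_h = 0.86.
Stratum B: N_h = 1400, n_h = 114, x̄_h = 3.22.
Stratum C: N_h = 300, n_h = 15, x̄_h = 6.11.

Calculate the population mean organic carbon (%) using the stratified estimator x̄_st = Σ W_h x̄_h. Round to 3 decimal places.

x̄_st ≈ 2.893

N = Σ N_h = 2400. Stratum weights W_h = N_h/N.
x̄_st = (700·0.86 + 1400·3.22 + 300·6.11) / 2400 = 2.89292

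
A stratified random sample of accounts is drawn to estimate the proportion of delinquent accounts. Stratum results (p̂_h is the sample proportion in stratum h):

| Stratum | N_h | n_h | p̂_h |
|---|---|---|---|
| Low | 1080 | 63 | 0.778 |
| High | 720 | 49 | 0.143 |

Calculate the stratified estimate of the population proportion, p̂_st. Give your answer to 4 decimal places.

p̂_st ≈ 0.5240

N = 1800; stratum weights W_h = N_h/N.
p̂_st = Σ W_h p̂_h = (1080·0.778 + 720·0.143)/1800 = 0.52400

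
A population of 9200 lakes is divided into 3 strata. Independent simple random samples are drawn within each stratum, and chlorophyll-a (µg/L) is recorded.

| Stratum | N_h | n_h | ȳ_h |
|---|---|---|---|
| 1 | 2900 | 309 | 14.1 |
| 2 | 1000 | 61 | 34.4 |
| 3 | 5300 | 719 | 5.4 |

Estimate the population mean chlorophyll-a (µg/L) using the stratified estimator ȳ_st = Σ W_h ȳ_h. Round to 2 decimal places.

N = Σ N_h = 9200. Stratum weights W_h = N_h/N.
ȳ_st = (2900·14.1 + 1000·34.4 + 5300·5.4) / 9200 = 11.2946

ȳ_st ≈ 11.29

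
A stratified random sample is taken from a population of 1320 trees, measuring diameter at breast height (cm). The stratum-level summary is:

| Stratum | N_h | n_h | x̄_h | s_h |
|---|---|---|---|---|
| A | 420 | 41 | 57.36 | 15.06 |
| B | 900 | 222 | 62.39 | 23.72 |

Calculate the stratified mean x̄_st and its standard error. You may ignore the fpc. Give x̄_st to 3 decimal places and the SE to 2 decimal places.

x̄_st = Σ W_h x̄_h = (420·57.36 + 900·62.39)/1320 = 60.78955
V̂(x̄_st) = Σ W_h² s_h²/n_h, with W_h = N_h/N and N = 1320:
  stratum A: (420/1320)²·15.06²/41 = 0.560037
  stratum B: (900/1320)²·23.72²/222 = 1.17819
V̂(x̄_st) = 1.73822
SE(x̄_st) = √1.73822 = 1.31842

x̄_st ≈ 60.790, SE ≈ 1.32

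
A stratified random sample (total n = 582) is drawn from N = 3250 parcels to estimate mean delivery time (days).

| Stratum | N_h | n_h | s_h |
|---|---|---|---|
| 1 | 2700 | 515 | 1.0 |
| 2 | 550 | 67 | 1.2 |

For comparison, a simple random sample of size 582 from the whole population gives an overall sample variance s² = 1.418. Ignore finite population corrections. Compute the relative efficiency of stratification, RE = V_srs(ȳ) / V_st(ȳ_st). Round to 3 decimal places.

RE ≈ 1.246

V̂(ȳ_st) = Σ W_h² s_h²/n_h, with W_h = N_h/N and N = 3250:
  stratum 1: (2700/3250)²·1.0²/515 = 0.00134015
  stratum 2: (550/3250)²·1.2²/67 = 0.000615526
V_st = 0.00195568
V_srs = s²/n = 1.418/582 = 0.00243643
Relative efficiency = V_srs / V_st = 0.00243643/0.00195568 = 1.2458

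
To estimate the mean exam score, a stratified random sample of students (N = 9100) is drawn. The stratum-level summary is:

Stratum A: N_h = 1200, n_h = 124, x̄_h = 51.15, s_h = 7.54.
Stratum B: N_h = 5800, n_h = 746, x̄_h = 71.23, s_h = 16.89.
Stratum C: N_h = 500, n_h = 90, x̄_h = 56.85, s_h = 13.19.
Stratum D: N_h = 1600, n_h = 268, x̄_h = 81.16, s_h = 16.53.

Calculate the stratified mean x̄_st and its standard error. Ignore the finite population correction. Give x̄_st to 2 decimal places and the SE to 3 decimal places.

x̄_st ≈ 69.54, SE ≈ 0.448

x̄_st = Σ W_h x̄_h = (1200·51.15 + 5800·71.23 + 500·56.85 + 1600·81.16)/9100 = 69.53791
V̂(x̄_st) = Σ W_h² s_h²/n_h, with W_h = N_h/N and N = 9100:
  stratum A: (1200/9100)²·7.54²/124 = 0.00797261
  stratum B: (5800/9100)²·16.89²/746 = 0.155344
  stratum C: (500/9100)²·13.19²/90 = 0.00583585
  stratum D: (1600/9100)²·16.53²/268 = 0.0315187
V̂(x̄_st) = 0.200671
SE(x̄_st) = √0.200671 = 0.447963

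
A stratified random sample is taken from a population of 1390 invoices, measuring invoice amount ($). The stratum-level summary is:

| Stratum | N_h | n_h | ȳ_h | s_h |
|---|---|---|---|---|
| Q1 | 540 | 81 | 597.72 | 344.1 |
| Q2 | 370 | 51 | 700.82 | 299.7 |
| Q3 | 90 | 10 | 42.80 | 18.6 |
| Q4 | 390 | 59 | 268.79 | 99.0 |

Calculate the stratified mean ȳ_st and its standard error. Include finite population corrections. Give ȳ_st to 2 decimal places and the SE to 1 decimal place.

ȳ_st ≈ 496.94, SE ≈ 17.5

ȳ_st = Σ W_h ȳ_h = (540·597.72 + 370·700.82 + 90·42.80 + 390·268.79)/1390 = 496.94410
V̂(ȳ_st) = Σ W_h² (1 − n_h/N_h) s_h²/n_h, with W_h = N_h/N and N = 1390:
  stratum Q1: (540/1390)²·(1 − 81/540)·344.1²/81 = 187.526
  stratum Q2: (370/1390)²·(1 − 51/370)·299.7²/51 = 107.589
  stratum Q3: (90/1390)²·(1 − 10/90)·18.6²/10 = 0.128923
  stratum Q4: (390/1390)²·(1 − 59/390)·99.0²/59 = 11.0989
V̂(ȳ_st) = 306.342
SE(ȳ_st) = √306.342 = 17.5026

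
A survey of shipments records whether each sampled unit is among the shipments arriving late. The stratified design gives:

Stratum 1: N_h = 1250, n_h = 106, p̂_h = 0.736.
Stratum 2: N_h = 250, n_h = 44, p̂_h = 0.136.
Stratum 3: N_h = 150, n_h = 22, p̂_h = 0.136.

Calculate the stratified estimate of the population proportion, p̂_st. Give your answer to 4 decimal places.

N = 1650; stratum weights W_h = N_h/N.
p̂_st = Σ W_h p̂_h = (1250·0.736 + 250·0.136 + 150·0.136)/1650 = 0.59055

p̂_st ≈ 0.5905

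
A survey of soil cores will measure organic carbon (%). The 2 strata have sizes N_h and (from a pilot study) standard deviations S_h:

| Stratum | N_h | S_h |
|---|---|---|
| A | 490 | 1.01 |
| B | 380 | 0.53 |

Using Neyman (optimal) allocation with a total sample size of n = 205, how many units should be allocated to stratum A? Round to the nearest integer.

Neyman allocation: n_h = n · N_h S_h / Σ N_i S_i, with n = 205.
  stratum A: N_h·S_h = 490·1.01 = 494.90
  stratum B: N_h·S_h = 380·0.53 = 201.40
Σ N_h S_h = 696.30
n for stratum A = 205·494.90/696.30 = 145.705 → 146

146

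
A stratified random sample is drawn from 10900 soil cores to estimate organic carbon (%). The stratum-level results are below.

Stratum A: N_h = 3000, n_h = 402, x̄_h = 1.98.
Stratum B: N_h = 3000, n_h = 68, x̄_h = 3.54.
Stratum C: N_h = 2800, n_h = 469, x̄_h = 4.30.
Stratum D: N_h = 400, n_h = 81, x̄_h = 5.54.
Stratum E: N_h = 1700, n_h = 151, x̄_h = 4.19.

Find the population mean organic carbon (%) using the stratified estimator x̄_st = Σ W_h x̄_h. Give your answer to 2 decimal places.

x̄_st ≈ 3.48

N = Σ N_h = 10900. Stratum weights W_h = N_h/N.
x̄_st = (3000·1.98 + 3000·3.54 + 2800·4.30 + 400·5.54 + 1700·4.19) / 10900 = 3.4806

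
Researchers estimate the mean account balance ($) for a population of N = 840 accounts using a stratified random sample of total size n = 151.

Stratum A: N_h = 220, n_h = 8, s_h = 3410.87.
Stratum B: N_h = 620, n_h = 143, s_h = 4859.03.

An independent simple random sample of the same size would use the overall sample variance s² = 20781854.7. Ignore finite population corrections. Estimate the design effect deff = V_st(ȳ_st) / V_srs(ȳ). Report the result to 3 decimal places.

V̂(ȳ_st) = Σ W_h² s_h²/n_h, with W_h = N_h/N and N = 840:
  stratum A: (220/840)²·3410.87²/8 = 99753.3
  stratum B: (620/840)²·4859.03²/143 = 89947.3
V_st = 189701
V_srs = s²/n = 20781854.7/151 = 137628
deff = V_st / V_srs = 189701/137628 = 1.3784

deff ≈ 1.378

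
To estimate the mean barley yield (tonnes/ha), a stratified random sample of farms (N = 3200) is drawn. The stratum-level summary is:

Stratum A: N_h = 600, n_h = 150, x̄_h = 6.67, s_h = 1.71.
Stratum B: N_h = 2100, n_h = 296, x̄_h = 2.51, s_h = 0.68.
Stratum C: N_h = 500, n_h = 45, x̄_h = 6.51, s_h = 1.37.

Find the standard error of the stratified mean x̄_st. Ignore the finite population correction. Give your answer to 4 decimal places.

SE(x̄_st) ≈ 0.0487

V̂(x̄_st) = Σ W_h² s_h²/n_h, with W_h = N_h/N and N = 3200:
  stratum A: (600/3200)²·1.71²/150 = 0.000685336
  stratum B: (2100/3200)²·0.68²/296 = 0.000672767
  stratum C: (500/3200)²·1.37²/45 = 0.00101828
V̂(x̄_st) = 0.00237639
SE(x̄_st) = √0.00237639 = 0.0487482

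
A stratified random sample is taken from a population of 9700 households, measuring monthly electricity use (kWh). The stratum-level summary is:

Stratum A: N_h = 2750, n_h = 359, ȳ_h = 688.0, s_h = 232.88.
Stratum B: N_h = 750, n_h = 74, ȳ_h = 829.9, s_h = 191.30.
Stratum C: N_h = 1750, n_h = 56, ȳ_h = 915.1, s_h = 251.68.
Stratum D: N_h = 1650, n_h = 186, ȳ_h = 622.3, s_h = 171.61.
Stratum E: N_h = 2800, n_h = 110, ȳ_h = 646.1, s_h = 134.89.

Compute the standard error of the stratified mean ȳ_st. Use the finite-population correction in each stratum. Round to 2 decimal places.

SE(ȳ_st) ≈ 8.13

V̂(ȳ_st) = Σ W_h² (1 − n_h/N_h) s_h²/n_h, with W_h = N_h/N and N = 9700:
  stratum A: (2750/9700)²·(1 − 359/2750)·232.88²/359 = 10.557
  stratum B: (750/9700)²·(1 − 74/750)·191.30²/74 = 2.66479
  stratum C: (1750/9700)²·(1 − 56/1750)·251.68²/56 = 35.6383
  stratum D: (1650/9700)²·(1 − 186/1650)·171.61²/186 = 4.06494
  stratum E: (2800/9700)²·(1 − 110/2800)·134.89²/110 = 13.2414
V̂(ȳ_st) = 66.1664
SE(ȳ_st) = √66.1664 = 8.13427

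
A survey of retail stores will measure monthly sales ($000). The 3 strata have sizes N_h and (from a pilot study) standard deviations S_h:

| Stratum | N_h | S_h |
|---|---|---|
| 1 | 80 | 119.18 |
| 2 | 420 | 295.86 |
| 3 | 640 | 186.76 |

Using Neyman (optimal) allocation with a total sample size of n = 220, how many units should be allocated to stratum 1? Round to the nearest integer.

Neyman allocation: n_h = n · N_h S_h / Σ N_i S_i, with n = 220.
  stratum 1: N_h·S_h = 80·119.18 = 9534.40
  stratum 2: N_h·S_h = 420·295.86 = 124261.20
  stratum 3: N_h·S_h = 640·186.76 = 119526.40
Σ N_h S_h = 253322.00
n for stratum 1 = 220·9534.40/253322.00 = 8.280 → 8

8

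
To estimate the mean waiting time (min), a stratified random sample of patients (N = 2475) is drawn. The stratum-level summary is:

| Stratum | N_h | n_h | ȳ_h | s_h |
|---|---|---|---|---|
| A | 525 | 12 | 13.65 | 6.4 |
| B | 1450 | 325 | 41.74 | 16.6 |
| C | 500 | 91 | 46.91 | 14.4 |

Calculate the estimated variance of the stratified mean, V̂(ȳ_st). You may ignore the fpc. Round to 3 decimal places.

V̂(ȳ_st) ≈ 0.538

V̂(ȳ_st) = Σ W_h² s_h²/n_h, with W_h = N_h/N and N = 2475:
  stratum A: (525/2475)²·6.4²/12 = 0.153584
  stratum B: (1450/2475)²·16.6²/325 = 0.291017
  stratum C: (500/2475)²·14.4²/91 = 0.0929979
V̂(ȳ_st) = 0.537599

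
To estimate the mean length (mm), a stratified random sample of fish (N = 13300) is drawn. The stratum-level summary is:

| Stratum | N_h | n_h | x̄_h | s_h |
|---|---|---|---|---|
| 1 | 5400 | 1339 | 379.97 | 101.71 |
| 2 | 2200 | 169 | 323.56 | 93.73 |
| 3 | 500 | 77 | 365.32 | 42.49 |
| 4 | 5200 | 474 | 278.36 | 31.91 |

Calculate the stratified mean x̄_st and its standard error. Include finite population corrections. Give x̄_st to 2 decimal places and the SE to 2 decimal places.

x̄_st ≈ 330.36, SE ≈ 1.61

x̄_st = Σ W_h x̄_h = (5400·379.97 + 2200·323.56 + 500·365.32 + 5200·278.36)/13300 = 330.36105
V̂(x̄_st) = Σ W_h² (1 − n_h/N_h) s_h²/n_h, with W_h = N_h/N and N = 13300:
  stratum 1: (5400/13300)²·(1 − 1339/5400)·101.71²/1339 = 0.95779
  stratum 2: (2200/13300)²·(1 − 169/2200)·93.73²/169 = 1.31311
  stratum 3: (500/13300)²·(1 − 77/500)·42.49²/77 = 0.0280343
  stratum 4: (5200/13300)²·(1 − 474/5200)·31.91²/474 = 0.298448
V̂(x̄_st) = 2.59738
SE(x̄_st) = √2.59738 = 1.61164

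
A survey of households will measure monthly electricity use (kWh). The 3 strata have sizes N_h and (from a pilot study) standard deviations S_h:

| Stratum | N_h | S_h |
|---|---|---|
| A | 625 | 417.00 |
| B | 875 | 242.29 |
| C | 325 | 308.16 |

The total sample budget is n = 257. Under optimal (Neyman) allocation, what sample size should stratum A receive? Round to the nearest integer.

Neyman allocation: n_h = n · N_h S_h / Σ N_i S_i, with n = 257.
  stratum A: N_h·S_h = 625·417.00 = 260625.00
  stratum B: N_h·S_h = 875·242.29 = 212003.75
  stratum C: N_h·S_h = 325·308.16 = 100152.00
Σ N_h S_h = 572780.75
n for stratum A = 257·260625.00/572780.75 = 116.939 → 117

117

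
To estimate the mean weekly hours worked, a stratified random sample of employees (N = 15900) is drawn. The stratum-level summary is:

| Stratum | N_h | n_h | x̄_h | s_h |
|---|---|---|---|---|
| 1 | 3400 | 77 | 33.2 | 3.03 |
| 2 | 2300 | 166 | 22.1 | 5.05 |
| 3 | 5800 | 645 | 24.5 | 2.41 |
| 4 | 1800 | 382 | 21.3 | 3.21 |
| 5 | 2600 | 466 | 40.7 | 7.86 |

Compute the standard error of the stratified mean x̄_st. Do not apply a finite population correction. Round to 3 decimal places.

SE(x̄_st) ≈ 0.117

V̂(x̄_st) = Σ W_h² s_h²/n_h, with W_h = N_h/N and N = 15900:
  stratum 1: (3400/15900)²·3.03²/77 = 0.00545203
  stratum 2: (2300/15900)²·5.05²/166 = 0.00321467
  stratum 3: (5800/15900)²·2.41²/645 = 0.00119822
  stratum 4: (1800/15900)²·3.21²/382 = 0.000345698
  stratum 5: (2600/15900)²·7.86²/466 = 0.00354496
V̂(x̄_st) = 0.0137556
SE(x̄_st) = √0.0137556 = 0.117284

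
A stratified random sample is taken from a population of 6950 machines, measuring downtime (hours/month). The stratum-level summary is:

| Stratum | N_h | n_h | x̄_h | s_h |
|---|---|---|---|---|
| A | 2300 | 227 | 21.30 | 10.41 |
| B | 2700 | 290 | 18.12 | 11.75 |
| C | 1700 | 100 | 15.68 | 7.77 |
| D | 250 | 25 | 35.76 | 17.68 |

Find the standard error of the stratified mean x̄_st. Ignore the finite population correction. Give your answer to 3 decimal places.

SE(x̄_st) ≈ 0.420

V̂(x̄_st) = Σ W_h² s_h²/n_h, with W_h = N_h/N and N = 6950:
  stratum A: (2300/6950)²·10.41²/227 = 0.0522831
  stratum B: (2700/6950)²·11.75²/290 = 0.0718515
  stratum C: (1700/6950)²·7.77²/100 = 0.0361219
  stratum D: (250/6950)²·17.68²/25 = 0.0161784
V̂(x̄_st) = 0.176435
SE(x̄_st) = √0.176435 = 0.420041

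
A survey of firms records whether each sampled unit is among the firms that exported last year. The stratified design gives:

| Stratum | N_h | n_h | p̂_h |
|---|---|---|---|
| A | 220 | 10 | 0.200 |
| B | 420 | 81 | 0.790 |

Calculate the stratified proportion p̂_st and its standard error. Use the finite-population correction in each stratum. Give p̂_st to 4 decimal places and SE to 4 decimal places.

N = 640; stratum weights W_h = N_h/N.
p̂_st = Σ W_h p̂_h = (220·0.200 + 420·0.790)/640 = 0.58719
V̂(p̂_st) = Σ W_h² (1 − n_h/N_h) p̂_h(1−p̂_h)/(n_h−1):
  stratum A: (220/640)²·(1 − 10/220)·0.200·0.800/9 = 0.00200521
  stratum B: (420/640)²·(1 − 81/420)·0.790·0.210/80 = 0.000720851
V̂(p̂_st) = 0.00272606; SE = √V̂ = 0.0522117

p̂_st ≈ 0.5872, SE ≈ 0.0522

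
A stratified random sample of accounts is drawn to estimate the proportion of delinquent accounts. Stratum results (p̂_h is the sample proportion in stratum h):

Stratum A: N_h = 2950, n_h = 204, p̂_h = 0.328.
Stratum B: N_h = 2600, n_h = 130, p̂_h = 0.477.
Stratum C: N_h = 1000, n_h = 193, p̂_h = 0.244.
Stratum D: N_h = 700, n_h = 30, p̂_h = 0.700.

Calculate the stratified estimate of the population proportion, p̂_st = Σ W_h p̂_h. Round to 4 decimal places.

N = 7250; stratum weights W_h = N_h/N.
p̂_st = Σ W_h p̂_h = (2950·0.328 + 2600·0.477 + 1000·0.244 + 700·0.700)/7250 = 0.40577

p̂_st ≈ 0.4058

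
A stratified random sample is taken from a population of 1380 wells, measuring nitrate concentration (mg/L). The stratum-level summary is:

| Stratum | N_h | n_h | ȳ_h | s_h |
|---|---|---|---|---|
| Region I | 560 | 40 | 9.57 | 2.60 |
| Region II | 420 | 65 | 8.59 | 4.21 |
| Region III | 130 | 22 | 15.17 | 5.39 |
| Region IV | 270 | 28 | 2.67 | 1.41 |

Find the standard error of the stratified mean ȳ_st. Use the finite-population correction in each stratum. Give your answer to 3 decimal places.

SE(ȳ_st) ≈ 0.244

V̂(ȳ_st) = Σ W_h² (1 − n_h/N_h) s_h²/n_h, with W_h = N_h/N and N = 1380:
  stratum Region I: (560/1380)²·(1 − 40/560)·2.60²/40 = 0.0258416
  stratum Region II: (420/1380)²·(1 − 65/420)·4.21²/65 = 0.0213486
  stratum Region III: (130/1380)²·(1 − 22/130)·5.39²/22 = 0.00973562
  stratum Region IV: (270/1380)²·(1 − 28/270)·1.41²/28 = 0.00243613
V̂(ȳ_st) = 0.059362
SE(ȳ_st) = √0.059362 = 0.243643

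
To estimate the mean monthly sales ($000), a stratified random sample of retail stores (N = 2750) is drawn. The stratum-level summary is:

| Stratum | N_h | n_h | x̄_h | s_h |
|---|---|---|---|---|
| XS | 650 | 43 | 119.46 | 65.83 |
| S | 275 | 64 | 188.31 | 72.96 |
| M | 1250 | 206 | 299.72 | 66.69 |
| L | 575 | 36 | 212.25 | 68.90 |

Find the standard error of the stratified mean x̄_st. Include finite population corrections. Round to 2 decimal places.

SE(x̄_st) ≈ 3.88

V̂(x̄_st) = Σ W_h² (1 − n_h/N_h) s_h²/n_h, with W_h = N_h/N and N = 2750:
  stratum XS: (650/2750)²·(1 − 43/650)·65.83²/43 = 5.25794
  stratum S: (275/2750)²·(1 − 64/275)·72.96²/64 = 0.638174
  stratum M: (1250/2750)²·(1 − 206/1250)·66.69²/206 = 3.72563
  stratum L: (575/2750)²·(1 − 36/575)·68.90²/36 = 5.40415
V̂(x̄_st) = 15.0259
SE(x̄_st) = √15.0259 = 3.87632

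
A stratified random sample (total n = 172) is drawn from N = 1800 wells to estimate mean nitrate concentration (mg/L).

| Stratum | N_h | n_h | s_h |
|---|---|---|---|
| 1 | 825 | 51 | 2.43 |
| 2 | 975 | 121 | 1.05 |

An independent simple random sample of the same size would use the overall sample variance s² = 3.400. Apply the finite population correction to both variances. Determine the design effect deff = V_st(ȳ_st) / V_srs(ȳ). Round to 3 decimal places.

deff ≈ 1.407

V̂(ȳ_st) = Σ W_h² (1 − n_h/N_h) s_h²/n_h, with W_h = N_h/N and N = 1800:
  stratum 1: (825/1800)²·(1 − 51/825)·2.43²/51 = 0.0228188
  stratum 2: (975/1800)²·(1 − 121/975)·1.05²/121 = 0.00234159
V_st = 0.0251604
V_srs = (1 − 172/1800)·3.400/172 = 0.0178786
deff = V_st / V_srs = 0.0251604/0.0178786 = 1.4073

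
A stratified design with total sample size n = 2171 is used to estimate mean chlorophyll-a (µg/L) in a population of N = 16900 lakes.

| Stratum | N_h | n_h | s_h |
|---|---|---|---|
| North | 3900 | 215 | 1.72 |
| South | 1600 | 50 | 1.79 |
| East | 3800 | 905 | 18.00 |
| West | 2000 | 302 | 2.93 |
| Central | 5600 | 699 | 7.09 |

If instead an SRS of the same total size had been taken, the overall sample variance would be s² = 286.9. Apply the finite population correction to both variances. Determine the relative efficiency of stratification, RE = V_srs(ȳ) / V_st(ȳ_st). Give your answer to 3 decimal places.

RE ≈ 5.168

V̂(ȳ_st) = Σ W_h² (1 − n_h/N_h) s_h²/n_h, with W_h = N_h/N and N = 16900:
  stratum North: (3900/16900)²·(1 − 215/3900)·1.72²/215 = 0.000692384
  stratum South: (1600/16900)²·(1 − 50/1600)·1.79²/50 = 0.000556435
  stratum East: (3800/16900)²·(1 − 905/3800)·18.00²/905 = 0.0137897
  stratum West: (2000/16900)²·(1 − 302/2000)·2.93²/302 = 0.000338005
  stratum Central: (5600/16900)²·(1 − 699/5600)·7.09²/699 = 0.00691058
V_st = 0.0222871
V_srs = (1 − 2171/16900)·286.9/2171 = 0.115175
Relative efficiency = V_srs / V_st = 0.115175/0.0222871 = 5.1678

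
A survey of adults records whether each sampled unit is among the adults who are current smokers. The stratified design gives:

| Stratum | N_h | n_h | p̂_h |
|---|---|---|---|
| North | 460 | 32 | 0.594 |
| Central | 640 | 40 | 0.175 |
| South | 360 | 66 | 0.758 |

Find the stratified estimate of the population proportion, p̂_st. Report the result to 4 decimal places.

p̂_st ≈ 0.4508

N = 1460; stratum weights W_h = N_h/N.
p̂_st = Σ W_h p̂_h = (460·0.594 + 640·0.175 + 360·0.758)/1460 = 0.45077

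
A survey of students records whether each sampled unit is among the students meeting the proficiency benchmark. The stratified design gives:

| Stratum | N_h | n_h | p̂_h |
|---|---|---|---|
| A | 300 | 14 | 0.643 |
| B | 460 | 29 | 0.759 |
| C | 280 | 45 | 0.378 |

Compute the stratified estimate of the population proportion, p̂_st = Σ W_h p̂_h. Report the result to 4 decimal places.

N = 1040; stratum weights W_h = N_h/N.
p̂_st = Σ W_h p̂_h = (300·0.643 + 460·0.759 + 280·0.378)/1040 = 0.62296

p̂_st ≈ 0.6230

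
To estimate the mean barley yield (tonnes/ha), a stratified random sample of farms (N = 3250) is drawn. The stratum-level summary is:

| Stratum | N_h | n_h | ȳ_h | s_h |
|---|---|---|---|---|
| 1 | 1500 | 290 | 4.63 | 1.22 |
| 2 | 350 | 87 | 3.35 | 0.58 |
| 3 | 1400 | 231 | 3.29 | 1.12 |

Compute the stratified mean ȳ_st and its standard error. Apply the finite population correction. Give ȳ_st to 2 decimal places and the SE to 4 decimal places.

ȳ_st = Σ W_h ȳ_h = (1500·4.63 + 350·3.35 + 1400·3.29)/3250 = 3.91492
V̂(ȳ_st) = Σ W_h² (1 − n_h/N_h) s_h²/n_h, with W_h = N_h/N and N = 3250:
  stratum 1: (1500/3250)²·(1 − 290/1500)·1.22²/290 = 0.000881925
  stratum 2: (350/3250)²·(1 − 87/350)·0.58²/87 = 3.36972e-05
  stratum 3: (1400/3250)²·(1 − 231/1400)·1.12²/231 = 0.000841395
V̂(ȳ_st) = 0.00175702
SE(ȳ_st) = √0.00175702 = 0.0419168

ȳ_st ≈ 3.91, SE ≈ 0.0419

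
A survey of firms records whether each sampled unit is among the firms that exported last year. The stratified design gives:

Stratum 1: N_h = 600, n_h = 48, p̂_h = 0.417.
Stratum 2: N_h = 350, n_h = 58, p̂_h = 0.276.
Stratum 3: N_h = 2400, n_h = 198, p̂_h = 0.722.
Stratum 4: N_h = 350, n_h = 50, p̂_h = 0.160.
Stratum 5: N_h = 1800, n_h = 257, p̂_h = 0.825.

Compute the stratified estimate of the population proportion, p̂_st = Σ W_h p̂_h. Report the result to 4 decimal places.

p̂_st ≈ 0.6583

N = 5500; stratum weights W_h = N_h/N.
p̂_st = Σ W_h p̂_h = (600·0.417 + 350·0.276 + 2400·0.722 + 350·0.160 + 1800·0.825)/5500 = 0.65829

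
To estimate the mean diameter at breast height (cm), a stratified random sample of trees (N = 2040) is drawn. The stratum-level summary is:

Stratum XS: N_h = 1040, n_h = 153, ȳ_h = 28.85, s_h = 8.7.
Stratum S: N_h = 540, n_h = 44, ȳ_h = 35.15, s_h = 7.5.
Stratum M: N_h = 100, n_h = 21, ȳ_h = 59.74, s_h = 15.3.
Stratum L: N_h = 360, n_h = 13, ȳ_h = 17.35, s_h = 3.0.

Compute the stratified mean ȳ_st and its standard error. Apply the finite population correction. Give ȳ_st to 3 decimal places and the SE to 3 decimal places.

ȳ_st = Σ W_h ȳ_h = (1040·28.85 + 540·35.15 + 100·59.74 + 360·17.35)/2040 = 30.00245
V̂(ȳ_st) = Σ W_h² (1 − n_h/N_h) s_h²/n_h, with W_h = N_h/N and N = 2040:
  stratum XS: (1040/2040)²·(1 − 153/1040)·8.7²/153 = 0.109659
  stratum S: (540/2040)²·(1 − 44/540)·7.5²/44 = 0.0822782
  stratum M: (100/2040)²·(1 − 21/100)·15.3²/21 = 0.0211607
  stratum L: (360/2040)²·(1 − 13/360)·3.0²/13 = 0.0207812
V̂(ȳ_st) = 0.233879
SE(ȳ_st) = √0.233879 = 0.48361

ȳ_st ≈ 30.002, SE ≈ 0.484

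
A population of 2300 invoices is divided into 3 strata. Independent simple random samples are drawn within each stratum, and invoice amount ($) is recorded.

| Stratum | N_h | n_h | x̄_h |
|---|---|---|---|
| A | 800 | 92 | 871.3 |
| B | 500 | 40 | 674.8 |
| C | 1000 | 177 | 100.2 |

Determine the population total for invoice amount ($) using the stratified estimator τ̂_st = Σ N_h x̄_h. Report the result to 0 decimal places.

τ̂_st ≈ 1134640

τ̂_st = Σ N_h x̄_h = 800·871.3 + 500·674.8 + 1000·100.2 = 1134640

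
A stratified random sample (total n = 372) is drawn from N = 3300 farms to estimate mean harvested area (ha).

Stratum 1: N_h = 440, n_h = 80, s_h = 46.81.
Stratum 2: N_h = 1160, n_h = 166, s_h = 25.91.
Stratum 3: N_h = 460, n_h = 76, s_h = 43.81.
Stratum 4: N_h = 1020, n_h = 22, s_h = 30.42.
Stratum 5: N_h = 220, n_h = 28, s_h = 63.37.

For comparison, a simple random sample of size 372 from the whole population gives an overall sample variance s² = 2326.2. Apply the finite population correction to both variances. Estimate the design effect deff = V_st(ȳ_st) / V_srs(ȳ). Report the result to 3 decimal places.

deff ≈ 1.032

V̂(ȳ_st) = Σ W_h² (1 − n_h/N_h) s_h²/n_h, with W_h = N_h/N and N = 3300:
  stratum 1: (440/3300)²·(1 − 80/440)·46.81²/80 = 0.398396
  stratum 2: (1160/3300)²·(1 − 166/1160)·25.91²/166 = 0.428197
  stratum 3: (460/3300)²·(1 − 76/460)·43.81²/76 = 0.409632
  stratum 4: (1020/3300)²·(1 − 22/1020)·30.42²/22 = 3.93186
  stratum 5: (220/3300)²·(1 − 28/220)·63.37²/28 = 0.556295
V_st = 5.72438
V_srs = (1 − 372/3300)·2326.2/372 = 5.54832
deff = V_st / V_srs = 5.72438/5.54832 = 1.0317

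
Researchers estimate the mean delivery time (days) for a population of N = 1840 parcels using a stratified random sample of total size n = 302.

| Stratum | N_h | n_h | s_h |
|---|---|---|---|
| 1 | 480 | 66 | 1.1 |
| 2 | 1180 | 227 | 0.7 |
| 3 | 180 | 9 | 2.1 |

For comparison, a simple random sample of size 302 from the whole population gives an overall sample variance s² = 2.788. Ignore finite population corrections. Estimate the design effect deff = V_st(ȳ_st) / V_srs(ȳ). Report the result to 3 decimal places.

deff ≈ 0.739

V̂(ȳ_st) = Σ W_h² s_h²/n_h, with W_h = N_h/N and N = 1840:
  stratum 1: (480/1840)²·1.1²/66 = 0.00124764
  stratum 2: (1180/1840)²·0.7²/227 = 0.000887766
  stratum 3: (180/1840)²·2.1²/9 = 0.00468927
V_st = 0.00682468
V_srs = s²/n = 2.788/302 = 0.00923179
deff = V_st / V_srs = 0.00682468/0.00923179 = 0.7393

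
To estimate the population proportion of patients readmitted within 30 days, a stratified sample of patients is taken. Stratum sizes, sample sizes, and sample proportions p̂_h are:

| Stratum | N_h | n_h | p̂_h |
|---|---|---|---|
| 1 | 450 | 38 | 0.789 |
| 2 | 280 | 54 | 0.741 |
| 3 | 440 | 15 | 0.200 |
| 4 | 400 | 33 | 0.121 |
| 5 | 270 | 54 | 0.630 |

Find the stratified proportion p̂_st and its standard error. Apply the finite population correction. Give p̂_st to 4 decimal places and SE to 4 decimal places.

N = 1840; stratum weights W_h = N_h/N.
p̂_st = Σ W_h p̂_h = (450·0.789 + 280·0.741 + 440·0.200 + 400·0.121 + 270·0.630)/1840 = 0.47230
V̂(p̂_st) = Σ W_h² (1 − n_h/N_h) p̂_h(1−p̂_h)/(n_h−1):
  stratum 1: (450/1840)²·(1 − 38/450)·0.789·0.211/37 = 0.000246395
  stratum 2: (280/1840)²·(1 − 54/280)·0.741·0.259/53 = 6.7682e-05
  stratum 3: (440/1840)²·(1 − 15/440)·0.200·0.800/14 = 0.000631245
  stratum 4: (400/1840)²·(1 − 33/400)·0.121·0.879/32 = 0.000144117
  stratum 5: (270/1840)²·(1 − 54/270)·0.630·0.370/53 = 7.57614e-05
V̂(p̂_st) = 0.0011652; SE = √V̂ = 0.034135

p̂_st ≈ 0.4723, SE ≈ 0.0341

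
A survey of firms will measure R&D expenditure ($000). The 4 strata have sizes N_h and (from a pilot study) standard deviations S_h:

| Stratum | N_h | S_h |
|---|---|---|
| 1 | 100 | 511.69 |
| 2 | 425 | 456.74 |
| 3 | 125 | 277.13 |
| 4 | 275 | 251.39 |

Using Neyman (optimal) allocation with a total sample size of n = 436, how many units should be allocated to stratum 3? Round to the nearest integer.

43

Neyman allocation: n_h = n · N_h S_h / Σ N_i S_i, with n = 436.
  stratum 1: N_h·S_h = 100·511.69 = 51169.00
  stratum 2: N_h·S_h = 425·456.74 = 194114.50
  stratum 3: N_h·S_h = 125·277.13 = 34641.25
  stratum 4: N_h·S_h = 275·251.39 = 69132.25
Σ N_h S_h = 349057.00
n for stratum 3 = 436·34641.25/349057.00 = 43.270 → 43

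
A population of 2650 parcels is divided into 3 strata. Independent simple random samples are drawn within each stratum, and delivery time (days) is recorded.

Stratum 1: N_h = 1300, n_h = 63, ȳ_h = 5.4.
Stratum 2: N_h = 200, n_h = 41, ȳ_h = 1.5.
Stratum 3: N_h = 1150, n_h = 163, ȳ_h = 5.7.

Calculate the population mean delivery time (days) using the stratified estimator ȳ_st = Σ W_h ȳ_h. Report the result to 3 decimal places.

ȳ_st ≈ 5.236

N = Σ N_h = 2650. Stratum weights W_h = N_h/N.
ȳ_st = (1300·5.4 + 200·1.5 + 1150·5.7) / 2650 = 5.23585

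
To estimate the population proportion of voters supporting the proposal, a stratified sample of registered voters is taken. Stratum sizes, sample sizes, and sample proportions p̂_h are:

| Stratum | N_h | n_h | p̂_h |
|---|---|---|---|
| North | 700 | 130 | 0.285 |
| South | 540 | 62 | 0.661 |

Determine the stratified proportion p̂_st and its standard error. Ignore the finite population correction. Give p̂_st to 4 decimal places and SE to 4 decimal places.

p̂_st ≈ 0.4487, SE ≈ 0.0346

N = 1240; stratum weights W_h = N_h/N.
p̂_st = Σ W_h p̂_h = (700·0.285 + 540·0.661)/1240 = 0.44874
V̂(p̂_st) = Σ W_h² p̂_h(1−p̂_h)/(n_h−1):
  stratum North: (700/1240)²·0.285·0.715/129 = 0.000503401
  stratum South: (540/1240)²·0.661·0.339/61 = 0.000696651
V̂(p̂_st) = 0.00120005; SE = √V̂ = 0.0346418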